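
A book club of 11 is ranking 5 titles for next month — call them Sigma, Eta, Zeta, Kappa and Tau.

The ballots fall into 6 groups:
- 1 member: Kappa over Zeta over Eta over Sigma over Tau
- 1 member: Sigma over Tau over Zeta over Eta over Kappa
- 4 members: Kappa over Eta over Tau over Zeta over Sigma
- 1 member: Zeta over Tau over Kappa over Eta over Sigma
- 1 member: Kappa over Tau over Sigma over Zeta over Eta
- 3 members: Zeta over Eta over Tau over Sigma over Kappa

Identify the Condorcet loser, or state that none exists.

Pairwise majorities:
Sigma–Eta: Eta 9–2.
Sigma–Zeta: Zeta 9–2.
Sigma vs Kappa: Sigma is ranked higher on 1+3 = 4 ballots, Kappa on 7. Kappa wins 7–4.
Sigma vs Tau: Sigma preferred on 1+1 = 2 ballots; Tau wins 9–2.
Eta vs Zeta: 4 for Eta, 7 for Zeta — Zeta by 7–4.
Eta vs Kappa: Kappa, 7–4.
Eta vs Tau: 8 to 3, Eta.
Zeta vs Kappa: Kappa, 6–5.
Zeta vs Tau: Zeta is ranked higher on 1+1+3 = 5 ballots, Tau on 6. Tau wins 6–5.
Kappa vs Tau: Kappa wins 6–5.
Sigma is beaten in every head-to-head and is the Condorcet loser.

Sigma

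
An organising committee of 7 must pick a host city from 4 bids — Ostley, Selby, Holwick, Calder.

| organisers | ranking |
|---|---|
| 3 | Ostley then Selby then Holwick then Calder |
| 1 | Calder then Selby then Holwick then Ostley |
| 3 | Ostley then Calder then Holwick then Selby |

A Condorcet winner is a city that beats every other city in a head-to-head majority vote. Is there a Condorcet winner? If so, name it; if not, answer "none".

Check each pair by majority over 7 ballots:
Ostley vs Selby: 3+3 = 6 for Ostley, 1 for Selby — Ostley by 6–1.
Ostley vs Holwick: Ostley is ranked higher on 3+3 = 6 ballots, Holwick on 1. Ostley wins 6–1.
Ostley vs Calder: Ostley wins 6–1.
Selby–Holwick: Selby 4–3.
Selby vs Calder: Calder, 4–3.
Holwick vs Calder: Holwick preferred on 3 ballots; Calder wins 4–3.
Ostley beats each of Selby, Holwick, Calder — Ostley is the Condorcet winner.

Ostley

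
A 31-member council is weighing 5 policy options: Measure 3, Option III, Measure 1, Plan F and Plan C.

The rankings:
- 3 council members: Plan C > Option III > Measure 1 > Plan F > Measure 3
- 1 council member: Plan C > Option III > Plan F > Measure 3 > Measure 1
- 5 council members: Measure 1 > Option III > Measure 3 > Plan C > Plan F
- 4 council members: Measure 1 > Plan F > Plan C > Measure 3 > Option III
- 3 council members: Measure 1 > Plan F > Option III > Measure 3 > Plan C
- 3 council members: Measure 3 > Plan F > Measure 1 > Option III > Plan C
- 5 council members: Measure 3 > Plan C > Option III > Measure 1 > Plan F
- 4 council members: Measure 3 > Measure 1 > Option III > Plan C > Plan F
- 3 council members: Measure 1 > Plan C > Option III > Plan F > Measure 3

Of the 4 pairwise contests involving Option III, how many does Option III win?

Option III against each rival (31 council members):
Option III–Measure 3: Measure 3 16–15.
Option III vs Measure 1: Measure 1, 22–9.
Option III vs Plan F: Option III wins 21–10.
Option III–Plan C: Plan C 16–15.
Option III beats Plan F; loses to Measure 3, Measure 1, Plan C — 1 pairwise win.

1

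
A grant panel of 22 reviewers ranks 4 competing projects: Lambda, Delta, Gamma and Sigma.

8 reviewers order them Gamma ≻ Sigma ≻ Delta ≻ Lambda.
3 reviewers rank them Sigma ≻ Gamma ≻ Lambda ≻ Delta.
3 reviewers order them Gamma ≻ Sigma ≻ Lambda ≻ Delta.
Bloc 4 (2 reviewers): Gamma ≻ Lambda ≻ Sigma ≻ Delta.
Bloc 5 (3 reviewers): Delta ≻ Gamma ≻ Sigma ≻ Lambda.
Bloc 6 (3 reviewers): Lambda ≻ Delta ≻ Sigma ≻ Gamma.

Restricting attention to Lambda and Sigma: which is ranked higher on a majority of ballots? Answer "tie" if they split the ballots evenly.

Sigma

Ballots ranking Lambda above Sigma: 2 + 3 = 5.
Ballots ranking Sigma above Lambda: 22 − 5 = 17.
Sigma wins the head-to-head 17–5.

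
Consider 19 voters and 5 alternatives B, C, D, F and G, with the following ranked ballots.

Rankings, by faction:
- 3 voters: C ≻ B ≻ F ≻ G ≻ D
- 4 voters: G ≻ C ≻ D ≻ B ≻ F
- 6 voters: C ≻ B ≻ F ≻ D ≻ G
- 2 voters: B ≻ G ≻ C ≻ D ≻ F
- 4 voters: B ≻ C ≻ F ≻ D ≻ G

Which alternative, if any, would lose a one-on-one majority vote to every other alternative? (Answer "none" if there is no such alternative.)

Head-to-head results (19 voters):
B–C: C 13–6.
B vs D: 3+6+2+4 = 15 for B, 4 for D — B by 15–4.
B vs F: B wins 19–0.
B vs G: B preferred on 3+6+2+4 = 15 ballots; B wins 15–4.
C vs D: C is ranked higher on 3+4+6+2+4 = 19 ballots, D on 0. C wins 19–0.
C vs F: C wins 19–0.
C vs G: C preferred on 3+6+4 = 13 ballots; C wins 13–6.
D vs F: F wins 13–6.
D vs G: D preferred on 6+4 = 10 ballots; D wins 10–9.
F vs G: 3+6+4 = 13 for F, 6 for G — F by 13–6.
G is beaten in every head-to-head and is the Condorcet loser.

G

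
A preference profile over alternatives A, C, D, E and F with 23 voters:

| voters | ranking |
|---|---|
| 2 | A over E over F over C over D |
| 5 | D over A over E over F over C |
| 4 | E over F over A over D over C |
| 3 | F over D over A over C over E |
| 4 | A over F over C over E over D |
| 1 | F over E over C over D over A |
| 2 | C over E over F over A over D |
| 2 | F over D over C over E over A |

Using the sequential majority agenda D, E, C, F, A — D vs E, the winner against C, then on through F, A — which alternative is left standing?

A

Round 1: D vs E — 10–13, E advances.
Round 2: E vs C — 12–11, E advances.
Round 3: E vs F — 13–10, E advances.
Round 4: E vs A — 9–14, A advances.
A survives the agenda.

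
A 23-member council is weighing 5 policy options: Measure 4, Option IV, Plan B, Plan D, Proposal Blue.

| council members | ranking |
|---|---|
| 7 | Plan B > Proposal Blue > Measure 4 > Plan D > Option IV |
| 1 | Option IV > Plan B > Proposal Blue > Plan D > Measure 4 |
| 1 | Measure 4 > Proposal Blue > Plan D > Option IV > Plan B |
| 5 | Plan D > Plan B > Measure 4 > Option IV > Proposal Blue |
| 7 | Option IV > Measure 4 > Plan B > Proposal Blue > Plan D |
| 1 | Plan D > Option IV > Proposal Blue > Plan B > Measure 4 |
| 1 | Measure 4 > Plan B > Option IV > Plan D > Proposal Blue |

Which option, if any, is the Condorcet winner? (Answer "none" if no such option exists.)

Plan B

Head-to-head results (23 council members):
Measure 4 vs Option IV: 7+1+5+1 = 14 for Measure 4, 9 for Option IV — Measure 4 by 14–9.
Measure 4 vs Plan B: Measure 4 is ranked higher on 1+7+1 = 9 ballots, Plan B on 14. Plan B wins 14–9.
Measure 4 vs Plan D: 16 to 7, Measure 4.
Measure 4 vs Proposal Blue: Measure 4 is ranked higher on 1+5+7+1 = 14 ballots, Proposal Blue on 9. Measure 4 wins 14–9.
Option IV vs Plan B: Option IV preferred on 1+1+7+1 = 10 ballots; Plan B wins 13–10.
Option IV vs Plan D: Option IV preferred on 1+7+1 = 9 ballots; Plan D wins 14–9.
Option IV vs Proposal Blue: Option IV is ranked higher on 1+5+7+1+1 = 15 ballots, Proposal Blue on 8. Option IV wins 15–8.
Plan B vs Plan D: Plan B is ranked higher on 7+1+7+1 = 16 ballots, Plan D on 7. Plan B wins 16–7.
Plan B vs Proposal Blue: 21 to 2, Plan B.
Plan D vs Proposal Blue: Plan D is ranked higher on 5+1+1 = 7 ballots, Proposal Blue on 16. Proposal Blue wins 16–7.
Plan B wins every pairwise contest, so Plan B is the Condorcet winner.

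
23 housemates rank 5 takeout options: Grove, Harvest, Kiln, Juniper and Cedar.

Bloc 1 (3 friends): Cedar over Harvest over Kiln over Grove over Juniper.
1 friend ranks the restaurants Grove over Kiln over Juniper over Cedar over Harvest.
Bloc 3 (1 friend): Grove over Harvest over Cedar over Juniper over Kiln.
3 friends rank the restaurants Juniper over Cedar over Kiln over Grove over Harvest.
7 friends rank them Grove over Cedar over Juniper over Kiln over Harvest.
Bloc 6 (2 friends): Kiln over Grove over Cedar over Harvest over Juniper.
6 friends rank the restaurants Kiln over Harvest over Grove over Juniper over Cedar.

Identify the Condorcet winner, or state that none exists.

Pairwise majorities:
Grove vs Harvest: 1+1+3+7+2 = 14 for Grove, 9 for Harvest — Grove by 14–9.
Grove vs Kiln: 1+1+7 = 9 for Grove, 14 for Kiln — Kiln by 14–9.
Grove vs Juniper: Grove is ranked higher on 3+1+1+7+2+6 = 20 ballots, Juniper on 3. Grove wins 20–3.
Grove vs Cedar: 17 to 6, Grove.
Harvest vs Kiln: 3+1 = 4 for Harvest, 19 for Kiln — Kiln by 19–4.
Harvest vs Juniper: Harvest is ranked higher on 3+1+2+6 = 12 ballots, Juniper on 11. Harvest wins 12–11.
Harvest vs Cedar: Harvest preferred on 1+6 = 7 ballots; Cedar wins 16–7.
Kiln vs Juniper: Kiln is ranked higher on 3+1+2+6 = 12 ballots, Juniper on 11. Kiln wins 12–11.
Kiln vs Cedar: Kiln is ranked higher on 1+2+6 = 9 ballots, Cedar on 14. Cedar wins 14–9.
Juniper vs Cedar: 10 to 13, Cedar.
Each restaurant drops at least one matchup (Grove loses to Kiln; Harvest loses to Grove; Kiln loses to Cedar; Juniper loses to Grove; Cedar loses to Grove); the cycle Grove > Cedar > Kiln > Grove rules out a Condorcet winner.

none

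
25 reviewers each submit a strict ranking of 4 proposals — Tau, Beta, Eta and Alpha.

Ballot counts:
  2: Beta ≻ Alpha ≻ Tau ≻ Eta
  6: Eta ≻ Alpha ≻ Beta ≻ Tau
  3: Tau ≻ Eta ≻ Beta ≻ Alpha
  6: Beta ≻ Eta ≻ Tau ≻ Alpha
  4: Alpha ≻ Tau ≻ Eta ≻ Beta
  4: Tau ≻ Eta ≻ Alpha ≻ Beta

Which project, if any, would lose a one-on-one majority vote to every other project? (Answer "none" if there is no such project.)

Head-to-head results (25 reviewers):
Tau–Beta: Beta 14–11.
Tau vs Eta: 13 to 12, Tau.
Tau–Alpha: Tau 13–12.
Beta vs Eta: Beta preferred on 2+6 = 8 ballots; Eta wins 17–8.
Beta vs Alpha: Beta preferred on 2+3+6 = 11 ballots; Alpha wins 14–11.
Eta vs Alpha: 19 to 6, Eta.
Each project has at least one pairwise win (Tau beats Eta; Beta beats Tau; Eta beats Beta; Alpha beats Beta) — no Condorcet loser.

none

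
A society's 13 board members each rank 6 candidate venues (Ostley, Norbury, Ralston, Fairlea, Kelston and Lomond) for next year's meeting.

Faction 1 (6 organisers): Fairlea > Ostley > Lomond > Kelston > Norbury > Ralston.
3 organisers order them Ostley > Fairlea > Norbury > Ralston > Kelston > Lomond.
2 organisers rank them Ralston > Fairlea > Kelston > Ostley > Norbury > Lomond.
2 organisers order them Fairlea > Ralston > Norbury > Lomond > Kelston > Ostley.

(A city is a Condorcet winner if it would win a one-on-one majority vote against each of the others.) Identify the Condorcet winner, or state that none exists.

Check each pair by majority over 13 ballots:
Ostley vs Norbury: Ostley, 11–2.
Ostley vs Ralston: Ostley, 9–4.
Ostley vs Fairlea: Fairlea, 10–3.
Ostley vs Kelston: Ostley wins 9–4.
Ostley–Lomond: Ostley 11–2.
Norbury vs Ralston: Norbury, 9–4.
Norbury vs Fairlea: Fairlea, 13–0.
Norbury vs Kelston: Kelston, 8–5.
Norbury vs Lomond: Norbury wins 7–6.
Ralston–Fairlea: Fairlea 11–2.
Ralston vs Kelston: Ralston wins 7–6.
Ralston–Lomond: Ralston 7–6.
Fairlea vs Kelston: Fairlea, 13–0.
Fairlea vs Lomond: Fairlea wins 13–0.
Kelston vs Lomond: Lomond, 8–5.
Fairlea defeats every rival head-to-head and is the Condorcet winner.

Fairlea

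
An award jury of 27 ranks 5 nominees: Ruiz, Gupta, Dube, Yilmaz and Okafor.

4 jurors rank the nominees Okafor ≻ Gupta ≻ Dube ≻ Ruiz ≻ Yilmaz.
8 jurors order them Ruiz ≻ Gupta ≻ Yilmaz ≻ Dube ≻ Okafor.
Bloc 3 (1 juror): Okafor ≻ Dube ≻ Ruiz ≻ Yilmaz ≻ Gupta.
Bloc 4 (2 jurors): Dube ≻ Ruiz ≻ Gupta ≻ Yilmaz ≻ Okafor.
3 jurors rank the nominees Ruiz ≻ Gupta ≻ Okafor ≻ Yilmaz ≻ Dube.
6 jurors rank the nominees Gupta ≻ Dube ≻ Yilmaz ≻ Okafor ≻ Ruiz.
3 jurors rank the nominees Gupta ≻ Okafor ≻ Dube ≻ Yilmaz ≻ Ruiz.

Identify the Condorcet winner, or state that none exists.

Check each pair by majority over 27 ballots:
Ruiz vs Gupta: Ruiz is ranked higher on 8+1+2+3 = 14 ballots, Gupta on 13. Ruiz wins 14–13.
Ruiz vs Dube: 8+3 = 11 for Ruiz, 16 for Dube — Dube by 16–11.
Ruiz vs Yilmaz: Ruiz preferred on 4+8+1+2+3 = 18 ballots; Ruiz wins 18–9.
Ruiz–Okafor: Okafor 14–13.
Gupta vs Dube: Gupta preferred on 4+8+3+6+3 = 24 ballots; Gupta wins 24–3.
Gupta vs Yilmaz: Gupta preferred on 4+8+2+3+6+3 = 26 ballots; Gupta wins 26–1.
Gupta–Okafor: Gupta 22–5.
Dube vs Yilmaz: Dube is ranked higher on 4+1+2+6+3 = 16 ballots, Yilmaz on 11. Dube wins 16–11.
Dube–Okafor: Dube 16–11.
Yilmaz vs Okafor: Yilmaz wins 16–11.
No nominee is unbeaten: Ruiz loses to Dube; Gupta loses to Ruiz; Dube loses to Gupta; Yilmaz loses to Ruiz; Okafor loses to Gupta. In particular Ruiz > Gupta > Dube > Ruiz is a majority cycle — no Condorcet winner exists.

none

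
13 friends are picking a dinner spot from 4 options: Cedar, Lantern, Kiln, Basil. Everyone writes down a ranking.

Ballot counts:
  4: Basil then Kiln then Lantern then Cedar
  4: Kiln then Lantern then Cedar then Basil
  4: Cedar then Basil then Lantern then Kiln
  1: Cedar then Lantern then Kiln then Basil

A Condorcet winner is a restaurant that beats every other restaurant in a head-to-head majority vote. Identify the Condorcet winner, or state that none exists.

none

Check each pair by majority over 13 ballots:
Cedar vs Lantern: Lantern wins 8–5.
Cedar vs Kiln: Kiln wins 8–5.
Cedar–Basil: Cedar 9–4.
Lantern vs Kiln: Kiln, 8–5.
Lantern vs Basil: Basil, 8–5.
Kiln–Basil: Basil 8–5.
Each restaurant drops at least one matchup (Cedar loses to Lantern; Lantern loses to Kiln; Kiln loses to Basil; Basil loses to Cedar); the cycle Cedar → Basil → Lantern → Cedar rules out a Condorcet winner.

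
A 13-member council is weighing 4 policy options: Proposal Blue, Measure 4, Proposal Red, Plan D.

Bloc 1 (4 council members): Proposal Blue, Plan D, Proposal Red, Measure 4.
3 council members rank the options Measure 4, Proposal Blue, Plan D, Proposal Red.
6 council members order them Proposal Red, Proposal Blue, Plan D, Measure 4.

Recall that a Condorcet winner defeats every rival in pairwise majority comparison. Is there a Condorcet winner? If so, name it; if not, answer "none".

Proposal Blue

Check each pair by majority over 13 ballots:
Proposal Blue vs Measure 4: Proposal Blue preferred on 4+6 = 10 ballots; Proposal Blue wins 10–3.
Proposal Blue vs Proposal Red: Proposal Blue is ranked higher on 4+3 = 7 ballots, Proposal Red on 6. Proposal Blue wins 7–6.
Proposal Blue vs Plan D: Proposal Blue preferred on 4+3+6 = 13 ballots; Proposal Blue wins 13–0.
Measure 4 vs Proposal Red: Measure 4 is ranked higher on 3 ballots, Proposal Red on 10. Proposal Red wins 10–3.
Measure 4 vs Plan D: 3 to 10, Plan D.
Proposal Red vs Plan D: Proposal Red preferred on 6 ballots; Plan D wins 7–6.
Proposal Blue wins every pairwise contest, so Proposal Blue is the Condorcet winner.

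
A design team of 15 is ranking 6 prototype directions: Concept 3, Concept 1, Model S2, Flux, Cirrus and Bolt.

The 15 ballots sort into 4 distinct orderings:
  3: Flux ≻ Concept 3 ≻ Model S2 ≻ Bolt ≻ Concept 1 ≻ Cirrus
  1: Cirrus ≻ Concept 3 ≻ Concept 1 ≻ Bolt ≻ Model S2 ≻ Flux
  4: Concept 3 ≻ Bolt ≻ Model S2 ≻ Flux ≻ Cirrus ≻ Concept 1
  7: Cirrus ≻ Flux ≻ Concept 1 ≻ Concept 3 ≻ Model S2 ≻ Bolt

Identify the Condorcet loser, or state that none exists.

Head-to-head results (15 engineers):
Concept 3 vs Concept 1: 3+1+4 = 8 for Concept 3, 7 for Concept 1 — Concept 3 by 8–7.
Concept 3 vs Model S2: Concept 3, 15–0.
Concept 3 vs Flux: Flux wins 10–5.
Concept 3 vs Cirrus: Cirrus wins 8–7.
Concept 3 vs Bolt: Concept 3 preferred on 3+1+4+7 = 15 ballots; Concept 3 wins 15–0.
Concept 1 vs Model S2: Concept 1 is ranked higher on 1+7 = 8 ballots, Model S2 on 7. Concept 1 wins 8–7.
Concept 1 vs Flux: Flux, 14–1.
Concept 1 vs Cirrus: Cirrus, 12–3.
Concept 1 vs Bolt: 1+7 = 8 for Concept 1, 7 for Bolt — Concept 1 by 8–7.
Model S2 vs Flux: Model S2 is ranked higher on 1+4 = 5 ballots, Flux on 10. Flux wins 10–5.
Model S2 vs Cirrus: Cirrus, 8–7.
Model S2 vs Bolt: Model S2 preferred on 3+7 = 10 ballots; Model S2 wins 10–5.
Flux vs Cirrus: Flux is ranked higher on 3+4 = 7 ballots, Cirrus on 8. Cirrus wins 8–7.
Flux vs Bolt: Flux, 10–5.
Cirrus vs Bolt: Cirrus, 8–7.
Bolt loses to every other design — it is the Condorcet loser.

Bolt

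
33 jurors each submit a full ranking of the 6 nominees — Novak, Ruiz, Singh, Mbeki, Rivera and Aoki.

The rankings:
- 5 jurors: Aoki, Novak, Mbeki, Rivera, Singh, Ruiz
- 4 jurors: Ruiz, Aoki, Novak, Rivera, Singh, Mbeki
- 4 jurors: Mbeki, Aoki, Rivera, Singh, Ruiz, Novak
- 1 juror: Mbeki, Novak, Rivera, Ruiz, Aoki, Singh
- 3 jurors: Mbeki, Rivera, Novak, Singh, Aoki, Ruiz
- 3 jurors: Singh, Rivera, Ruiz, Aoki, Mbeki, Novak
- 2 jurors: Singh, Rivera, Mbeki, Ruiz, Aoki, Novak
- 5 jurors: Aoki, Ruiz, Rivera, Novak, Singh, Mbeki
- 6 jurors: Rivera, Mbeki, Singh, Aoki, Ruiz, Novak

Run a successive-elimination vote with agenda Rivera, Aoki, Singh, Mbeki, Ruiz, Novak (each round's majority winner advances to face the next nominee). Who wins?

Aoki

Round 1: Rivera vs Aoki — 15–18, Aoki advances.
Round 2: Aoki vs Singh — 19–14, Aoki advances.
Round 3: Aoki vs Mbeki — 17–16, Aoki advances.
Round 4: Aoki vs Ruiz — 23–10, Aoki advances.
Round 5: Aoki vs Novak — 29–4, Aoki advances.
The agenda winner is Aoki.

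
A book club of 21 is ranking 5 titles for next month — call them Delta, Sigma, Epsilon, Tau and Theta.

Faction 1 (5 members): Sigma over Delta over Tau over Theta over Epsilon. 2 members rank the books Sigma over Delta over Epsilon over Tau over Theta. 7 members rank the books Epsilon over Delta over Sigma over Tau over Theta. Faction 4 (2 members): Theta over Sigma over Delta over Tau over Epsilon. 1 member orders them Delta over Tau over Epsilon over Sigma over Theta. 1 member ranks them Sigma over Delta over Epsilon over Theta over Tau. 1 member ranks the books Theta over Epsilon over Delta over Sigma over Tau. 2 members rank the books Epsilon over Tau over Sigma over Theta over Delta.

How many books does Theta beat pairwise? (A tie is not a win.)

Theta against each rival (21 members):
Theta–Delta: Delta 16–5.
Theta vs Sigma: Theta is ranked higher on 2+1 = 3 ballots, Sigma on 18. Sigma wins 18–3.
Theta vs Epsilon: Epsilon, 13–8.
Theta vs Tau: Theta is ranked higher on 2+1+1 = 4 ballots, Tau on 17. Tau wins 17–4.
Theta beats no one; loses to Delta, Sigma, Epsilon, Tau — 0 pairwise wins.

0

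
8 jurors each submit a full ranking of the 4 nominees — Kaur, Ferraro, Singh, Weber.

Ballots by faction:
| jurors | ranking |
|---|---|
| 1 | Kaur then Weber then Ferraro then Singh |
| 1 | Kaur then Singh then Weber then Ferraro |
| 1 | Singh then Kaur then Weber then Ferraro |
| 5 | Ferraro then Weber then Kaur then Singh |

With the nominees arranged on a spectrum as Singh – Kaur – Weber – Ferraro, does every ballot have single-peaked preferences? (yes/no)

yes

Axis positions: Singh=1, Kaur=2, Weber=3, Ferraro=4.
Faction 1 (peak Kaur at position 2): ranking walks positions 2-3-4-1, expanding outward from the peak — single-peaked.
Faction 2 (peak Kaur at position 2): ranking walks positions 2-1-3-4, expanding outward from the peak — single-peaked.
Faction 3 (peak Singh at position 1): ranking walks positions 1-2-3-4, expanding outward from the peak — single-peaked.
Faction 4 (peak Ferraro at position 4): ranking walks positions 4-3-2-1, expanding outward from the peak — single-peaked.
Every ranking is single-peaked on this axis.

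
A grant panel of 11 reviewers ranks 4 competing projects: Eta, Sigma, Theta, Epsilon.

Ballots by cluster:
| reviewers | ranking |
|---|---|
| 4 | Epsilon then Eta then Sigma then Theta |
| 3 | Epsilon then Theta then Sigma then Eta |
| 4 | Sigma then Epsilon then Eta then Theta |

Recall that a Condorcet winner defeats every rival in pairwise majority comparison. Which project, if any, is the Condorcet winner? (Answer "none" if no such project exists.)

Epsilon

Check each pair by majority over 11 ballots:
Eta–Sigma: Sigma 7–4.
Eta vs Theta: Eta, 8–3.
Eta vs Epsilon: 0 to 11, Epsilon.
Sigma vs Theta: 4+4 = 8 for Sigma, 3 for Theta — Sigma by 8–3.
Sigma vs Epsilon: Epsilon wins 7–4.
Theta vs Epsilon: Epsilon wins 11–0.
Epsilon beats each of Eta, Sigma, Theta — Epsilon is the Condorcet winner.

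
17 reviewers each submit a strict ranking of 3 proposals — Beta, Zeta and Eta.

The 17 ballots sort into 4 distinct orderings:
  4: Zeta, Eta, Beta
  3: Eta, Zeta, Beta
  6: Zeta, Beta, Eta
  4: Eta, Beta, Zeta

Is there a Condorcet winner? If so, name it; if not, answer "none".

Head-to-head results (17 reviewers):
Beta vs Zeta: 4 to 13, Zeta.
Beta–Eta: Eta 11–6.
Zeta vs Eta: 4+6 = 10 for Zeta, 7 for Eta — Zeta by 10–7.
Zeta defeats every rival head-to-head and is the Condorcet winner.

Zeta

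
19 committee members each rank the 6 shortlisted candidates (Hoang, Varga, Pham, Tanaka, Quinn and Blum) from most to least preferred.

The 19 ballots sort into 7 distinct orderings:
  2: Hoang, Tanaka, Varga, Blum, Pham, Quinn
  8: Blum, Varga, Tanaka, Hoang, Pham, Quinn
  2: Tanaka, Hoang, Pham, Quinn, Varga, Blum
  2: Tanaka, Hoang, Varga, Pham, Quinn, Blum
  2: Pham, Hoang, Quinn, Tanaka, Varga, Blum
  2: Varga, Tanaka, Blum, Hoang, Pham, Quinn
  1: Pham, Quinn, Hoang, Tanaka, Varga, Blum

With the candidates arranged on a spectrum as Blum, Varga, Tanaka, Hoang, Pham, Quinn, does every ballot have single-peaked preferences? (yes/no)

Axis positions: Blum=1, Varga=2, Tanaka=3, Hoang=4, Pham=5, Quinn=6.
Ballot type 1 (peak Hoang at position 4): ranking walks positions 4-3-2-1-5-6, expanding outward from the peak — single-peaked.
Ballot type 2 (peak Blum at position 1): ranking walks positions 1-2-3-4-5-6, expanding outward from the peak — single-peaked.
Ballot type 3 (peak Tanaka at position 3): ranking walks positions 3-4-5-6-2-1, expanding outward from the peak — single-peaked.
Ballot type 4 (peak Tanaka at position 3): ranking walks positions 3-4-2-5-6-1, expanding outward from the peak — single-peaked.
Ballot type 5 (peak Pham at position 5): ranking walks positions 5-4-6-3-2-1, expanding outward from the peak — single-peaked.
Ballot type 6 (peak Varga at position 2): ranking walks positions 2-3-1-4-5-6, expanding outward from the peak — single-peaked.
Ballot type 7 (peak Pham at position 5): ranking walks positions 5-6-4-3-2-1, expanding outward from the peak — single-peaked.
Every ranking is single-peaked on this axis.

yes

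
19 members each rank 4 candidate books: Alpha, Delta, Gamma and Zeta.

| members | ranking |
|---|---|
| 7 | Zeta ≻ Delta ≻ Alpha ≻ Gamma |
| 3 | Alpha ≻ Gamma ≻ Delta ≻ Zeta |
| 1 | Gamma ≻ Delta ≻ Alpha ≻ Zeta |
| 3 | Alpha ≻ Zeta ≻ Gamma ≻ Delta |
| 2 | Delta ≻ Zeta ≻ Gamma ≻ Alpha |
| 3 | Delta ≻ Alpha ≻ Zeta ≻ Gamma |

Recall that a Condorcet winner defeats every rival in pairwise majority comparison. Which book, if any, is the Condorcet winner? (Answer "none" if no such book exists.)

none

Check each pair by majority over 19 ballots:
Alpha vs Delta: Delta wins 13–6.
Alpha vs Gamma: 7+3+3+3 = 16 for Alpha, 3 for Gamma — Alpha by 16–3.
Alpha vs Zeta: Alpha, 10–9.
Delta vs Gamma: Delta is ranked higher on 7+2+3 = 12 ballots, Gamma on 7. Delta wins 12–7.
Delta vs Zeta: 9 to 10, Zeta.
Gamma vs Zeta: 3+1 = 4 for Gamma, 15 for Zeta — Zeta by 15–4.
Each book drops at least one matchup (Alpha loses to Delta; Delta loses to Zeta; Gamma loses to Alpha; Zeta loses to Alpha); the cycle Alpha beats Zeta beats Delta beats Alpha rules out a Condorcet winner.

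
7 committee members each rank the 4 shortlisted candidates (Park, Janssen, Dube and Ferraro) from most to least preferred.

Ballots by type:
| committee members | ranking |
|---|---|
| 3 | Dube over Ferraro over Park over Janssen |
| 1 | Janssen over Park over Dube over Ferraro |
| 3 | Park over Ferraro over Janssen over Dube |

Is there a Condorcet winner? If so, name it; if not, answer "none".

Head-to-head results (7 committee members):
Park vs Janssen: 6 to 1, Park.
Park vs Dube: Park preferred on 1+3 = 4 ballots; Park wins 4–3.
Park vs Ferraro: Park, 4–3.
Janssen–Dube: Janssen 4–3.
Janssen–Ferraro: Ferraro 6–1.
Dube–Ferraro: Dube 4–3.
Park beats each of Janssen, Dube, Ferraro — Park is the Condorcet winner.

Park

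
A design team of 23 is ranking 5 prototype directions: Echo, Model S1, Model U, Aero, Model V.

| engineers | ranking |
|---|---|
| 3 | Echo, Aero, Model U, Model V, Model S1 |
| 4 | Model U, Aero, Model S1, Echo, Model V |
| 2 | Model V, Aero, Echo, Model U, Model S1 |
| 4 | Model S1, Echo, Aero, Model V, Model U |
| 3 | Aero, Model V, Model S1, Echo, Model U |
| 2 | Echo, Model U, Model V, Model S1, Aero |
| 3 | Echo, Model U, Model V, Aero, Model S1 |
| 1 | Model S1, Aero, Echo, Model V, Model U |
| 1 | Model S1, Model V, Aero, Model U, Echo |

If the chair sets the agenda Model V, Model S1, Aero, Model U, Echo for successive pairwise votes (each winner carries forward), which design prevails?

Round 1: Model V vs Model S1 — 13–10, Model V advances.
Round 2: Model V vs Aero — 8–15, Aero advances.
Round 3: Aero vs Model U — 14–9, Aero advances.
Round 4: Aero vs Echo — 11–12, Echo advances.
The agenda winner is Echo.

Echo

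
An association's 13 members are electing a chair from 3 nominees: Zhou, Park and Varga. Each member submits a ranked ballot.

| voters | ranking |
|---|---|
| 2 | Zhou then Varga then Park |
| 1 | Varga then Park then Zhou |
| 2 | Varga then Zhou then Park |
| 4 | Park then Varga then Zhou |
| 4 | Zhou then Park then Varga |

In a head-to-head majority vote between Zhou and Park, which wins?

Ballots ranking Zhou above Park: 2 + 2 + 4 = 8.
Ballots ranking Park above Zhou: 13 − 8 = 5.
Zhou wins the head-to-head 8–5.

Zhou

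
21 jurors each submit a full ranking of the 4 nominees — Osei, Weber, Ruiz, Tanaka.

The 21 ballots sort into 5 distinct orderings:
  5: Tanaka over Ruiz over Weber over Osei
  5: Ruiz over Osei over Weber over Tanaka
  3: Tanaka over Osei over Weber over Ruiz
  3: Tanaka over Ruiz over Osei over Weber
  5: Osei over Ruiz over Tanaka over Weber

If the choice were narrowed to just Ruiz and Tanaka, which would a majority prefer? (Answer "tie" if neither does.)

Ballots ranking Ruiz above Tanaka: 5 + 5 = 10.
Ballots ranking Tanaka above Ruiz: 21 − 10 = 11.
Tanaka wins the head-to-head 11–10.

Tanaka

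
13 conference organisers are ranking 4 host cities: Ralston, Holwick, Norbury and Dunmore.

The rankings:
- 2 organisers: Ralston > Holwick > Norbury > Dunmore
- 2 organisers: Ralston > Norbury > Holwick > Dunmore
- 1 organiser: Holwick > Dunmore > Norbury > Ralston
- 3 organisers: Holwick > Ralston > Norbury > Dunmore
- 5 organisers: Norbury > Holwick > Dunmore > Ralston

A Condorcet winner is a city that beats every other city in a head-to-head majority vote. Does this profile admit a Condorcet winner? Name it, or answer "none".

Head-to-head results (13 organisers):
Ralston vs Holwick: Holwick, 9–4.
Ralston–Norbury: Ralston 7–6.
Ralston–Dunmore: Ralston 7–6.
Holwick vs Norbury: Norbury, 7–6.
Holwick vs Dunmore: Holwick wins 13–0.
Norbury vs Dunmore: Norbury, 12–1.
Every city loses at least once (Ralston loses to Holwick; Holwick loses to Norbury; Norbury loses to Ralston; Dunmore loses to Ralston). The majority relation contains the cycle Ralston beats Norbury beats Holwick beats Ralston, so there is no Condorcet winner.

none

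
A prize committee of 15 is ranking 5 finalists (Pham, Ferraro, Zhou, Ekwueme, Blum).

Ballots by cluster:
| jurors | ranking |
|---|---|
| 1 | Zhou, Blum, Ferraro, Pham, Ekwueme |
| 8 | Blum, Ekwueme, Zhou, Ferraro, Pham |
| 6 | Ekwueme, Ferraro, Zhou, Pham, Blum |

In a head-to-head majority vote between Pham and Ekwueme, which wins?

Ekwueme

Ballots ranking Pham above Ekwueme: 1.
Ballots ranking Ekwueme above Pham: 15 − 1 = 14.
Ekwueme wins the head-to-head 14–1.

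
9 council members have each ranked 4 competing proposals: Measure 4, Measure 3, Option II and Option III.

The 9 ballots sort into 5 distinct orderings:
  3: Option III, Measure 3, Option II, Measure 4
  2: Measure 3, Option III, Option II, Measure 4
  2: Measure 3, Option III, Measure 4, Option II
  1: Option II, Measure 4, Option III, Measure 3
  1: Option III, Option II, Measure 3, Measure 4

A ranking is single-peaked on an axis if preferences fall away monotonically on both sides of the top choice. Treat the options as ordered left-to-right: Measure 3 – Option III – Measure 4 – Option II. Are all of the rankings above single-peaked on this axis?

Axis positions: Measure 3=1, Option III=2, Measure 4=3, Option II=4.
Bloc 1: ranking walks positions 2-1-4-3; Option II is ranked above Measure 4 even though Measure 4 lies between Option II and the peak Option III on the axis — preferences dip and rise again. Not single-peaked.
Bloc 2: ranking walks positions 1-2-4-3; Option II is ranked above Measure 4 even though Measure 4 lies between Option II and the peak Measure 3 on the axis — preferences dip and rise again. Not single-peaked.
Bloc 3 (peak Measure 3 at position 1): ranking walks positions 1-2-3-4, expanding outward from the peak — single-peaked.
Bloc 4 (peak Option II at position 4): ranking walks positions 4-3-2-1, expanding outward from the peak — single-peaked.
Bloc 5: ranking walks positions 2-4-1-3; Option II is ranked above Measure 4 even though Measure 4 lies between Option II and the peak Option III on the axis — preferences dip and rise again. Not single-peaked.
Bloc 1 violates single-peakedness, so the profile is not single-peaked on this axis.

no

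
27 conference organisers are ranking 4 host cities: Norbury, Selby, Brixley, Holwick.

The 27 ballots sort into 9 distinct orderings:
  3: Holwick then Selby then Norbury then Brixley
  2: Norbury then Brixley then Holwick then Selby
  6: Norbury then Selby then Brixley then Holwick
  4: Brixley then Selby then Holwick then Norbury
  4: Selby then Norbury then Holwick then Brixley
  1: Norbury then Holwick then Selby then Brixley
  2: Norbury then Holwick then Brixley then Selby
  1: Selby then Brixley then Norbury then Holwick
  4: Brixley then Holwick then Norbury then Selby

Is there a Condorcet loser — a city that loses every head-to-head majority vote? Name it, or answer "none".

Head-to-head results (27 organisers):
Norbury vs Selby: Norbury wins 15–12.
Norbury vs Brixley: Norbury preferred on 3+2+6+4+1+2 = 18 ballots; Norbury wins 18–9.
Norbury vs Holwick: Norbury preferred on 2+6+4+1+2+1 = 16 ballots; Norbury wins 16–11.
Selby vs Brixley: Selby preferred on 3+6+4+1+1 = 15 ballots; Selby wins 15–12.
Selby vs Holwick: Selby is ranked higher on 6+4+4+1 = 15 ballots, Holwick on 12. Selby wins 15–12.
Brixley vs Holwick: Brixley, 17–10.
Only Holwick has no wins; Holwick is the Condorcet loser.

Holwick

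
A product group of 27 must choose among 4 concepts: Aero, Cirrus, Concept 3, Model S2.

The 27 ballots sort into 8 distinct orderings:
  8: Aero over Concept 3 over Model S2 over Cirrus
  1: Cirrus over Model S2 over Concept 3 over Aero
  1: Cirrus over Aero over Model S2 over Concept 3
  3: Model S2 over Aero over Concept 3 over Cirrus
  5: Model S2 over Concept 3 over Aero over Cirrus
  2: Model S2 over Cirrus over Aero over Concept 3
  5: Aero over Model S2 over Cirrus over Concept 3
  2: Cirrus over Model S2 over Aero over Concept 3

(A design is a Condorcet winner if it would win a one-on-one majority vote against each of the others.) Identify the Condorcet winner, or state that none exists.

Aero

Pairwise majorities:
Aero vs Cirrus: 21 to 6, Aero.
Aero vs Concept 3: Aero is ranked higher on 8+1+3+2+5+2 = 21 ballots, Concept 3 on 6. Aero wins 21–6.
Aero vs Model S2: 14 to 13, Aero.
Cirrus vs Concept 3: 11 to 16, Concept 3.
Cirrus vs Model S2: Cirrus is ranked higher on 1+1+2 = 4 ballots, Model S2 on 23. Model S2 wins 23–4.
Concept 3 vs Model S2: 8 to 19, Model S2.
Only Aero has no losses; Aero is the Condorcet winner.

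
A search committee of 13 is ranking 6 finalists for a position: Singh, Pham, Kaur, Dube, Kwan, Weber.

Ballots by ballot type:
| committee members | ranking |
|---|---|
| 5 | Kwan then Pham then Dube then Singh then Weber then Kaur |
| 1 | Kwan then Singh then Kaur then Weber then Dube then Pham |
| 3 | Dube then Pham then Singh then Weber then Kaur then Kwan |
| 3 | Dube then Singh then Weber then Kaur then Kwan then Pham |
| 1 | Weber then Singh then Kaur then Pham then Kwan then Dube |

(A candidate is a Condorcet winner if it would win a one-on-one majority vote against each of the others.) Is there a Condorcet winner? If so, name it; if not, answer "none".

none

Pairwise majorities:
Singh vs Pham: Pham, 8–5.
Singh vs Kaur: Singh wins 13–0.
Singh vs Dube: Dube wins 11–2.
Singh vs Kwan: 7 to 6, Singh.
Singh vs Weber: Singh, 12–1.
Pham vs Kaur: 8 to 5, Pham.
Pham–Dube: Dube 7–6.
Pham–Kwan: Kwan 9–4.
Pham vs Weber: Pham is ranked higher on 5+3 = 8 ballots, Weber on 5. Pham wins 8–5.
Kaur vs Dube: Dube wins 11–2.
Kaur vs Kwan: Kaur wins 7–6.
Kaur vs Weber: 1 to 12, Weber.
Dube vs Kwan: Kwan wins 7–6.
Dube vs Weber: 5+3+3 = 11 for Dube, 2 for Weber — Dube by 11–2.
Kwan–Weber: Weber 7–6.
No candidate is unbeaten: Singh loses to Pham; Pham loses to Dube; Kaur loses to Singh; Dube loses to Kwan; Kwan loses to Singh; Weber loses to Singh. In particular Singh > Kwan > Pham > Singh is a majority cycle — no Condorcet winner exists.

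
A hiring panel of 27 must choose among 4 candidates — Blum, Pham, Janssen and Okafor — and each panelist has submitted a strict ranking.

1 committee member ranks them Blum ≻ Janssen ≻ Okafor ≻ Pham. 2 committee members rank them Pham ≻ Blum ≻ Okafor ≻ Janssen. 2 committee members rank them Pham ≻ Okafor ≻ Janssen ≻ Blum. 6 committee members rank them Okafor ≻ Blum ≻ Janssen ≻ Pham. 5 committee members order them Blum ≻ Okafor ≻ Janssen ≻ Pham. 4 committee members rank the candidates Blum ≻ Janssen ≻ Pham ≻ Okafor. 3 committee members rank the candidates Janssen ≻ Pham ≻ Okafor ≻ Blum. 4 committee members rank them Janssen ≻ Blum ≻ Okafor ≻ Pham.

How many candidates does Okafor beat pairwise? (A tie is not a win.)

2

Okafor against each rival (27 committee members):
Okafor vs Blum: Blum wins 16–11.
Okafor vs Pham: 16 to 11, Okafor.
Okafor vs Janssen: 2+2+6+5 = 15 for Okafor, 12 for Janssen — Okafor by 15–12.
Okafor beats Pham, Janssen; loses to Blum — 2 pairwise wins.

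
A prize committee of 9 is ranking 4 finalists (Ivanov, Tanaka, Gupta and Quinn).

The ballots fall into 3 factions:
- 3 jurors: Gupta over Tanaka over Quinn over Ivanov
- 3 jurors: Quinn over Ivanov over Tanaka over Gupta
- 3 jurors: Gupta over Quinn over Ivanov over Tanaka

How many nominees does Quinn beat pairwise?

Quinn against each rival (9 jurors):
Quinn vs Ivanov: Quinn preferred on 3+3+3 = 9 ballots; Quinn wins 9–0.
Quinn vs Tanaka: Quinn, 6–3.
Quinn vs Gupta: Quinn is ranked higher on 3 ballots, Gupta on 6. Gupta wins 6–3.
Quinn beats Ivanov, Tanaka; loses to Gupta — 2 pairwise wins.

2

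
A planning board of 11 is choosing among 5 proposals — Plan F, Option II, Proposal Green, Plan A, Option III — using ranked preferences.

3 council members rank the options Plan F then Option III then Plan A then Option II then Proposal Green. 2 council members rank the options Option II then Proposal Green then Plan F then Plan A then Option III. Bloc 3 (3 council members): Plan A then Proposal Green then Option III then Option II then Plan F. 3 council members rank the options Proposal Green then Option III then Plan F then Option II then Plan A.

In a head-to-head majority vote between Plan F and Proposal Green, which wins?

Ballots ranking Plan F above Proposal Green: 3.
Ballots ranking Proposal Green above Plan F: 11 − 3 = 8.
Proposal Green wins the head-to-head 8–3.

Proposal Green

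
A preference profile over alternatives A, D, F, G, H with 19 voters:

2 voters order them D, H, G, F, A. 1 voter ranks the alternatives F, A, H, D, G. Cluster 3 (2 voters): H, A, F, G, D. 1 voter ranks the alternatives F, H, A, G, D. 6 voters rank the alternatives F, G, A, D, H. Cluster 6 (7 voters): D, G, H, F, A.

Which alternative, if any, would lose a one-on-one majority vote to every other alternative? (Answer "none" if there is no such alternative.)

none

Pairwise majorities:
A vs D: A, 10–9.
A vs F: F, 17–2.
A–G: G 15–4.
A–H: H 12–7.
D–F: F 10–9.
D vs G: D is ranked higher on 2+1+7 = 10 ballots, G on 9. D wins 10–9.
D vs H: D, 15–4.
F vs G: F preferred on 1+2+1+6 = 10 ballots; F wins 10–9.
F vs H: H wins 11–8.
G vs H: G wins 13–6.
No alternative is winless: A beats D; D beats G; F beats A; G beats A; H beats A. There is no Condorcet loser.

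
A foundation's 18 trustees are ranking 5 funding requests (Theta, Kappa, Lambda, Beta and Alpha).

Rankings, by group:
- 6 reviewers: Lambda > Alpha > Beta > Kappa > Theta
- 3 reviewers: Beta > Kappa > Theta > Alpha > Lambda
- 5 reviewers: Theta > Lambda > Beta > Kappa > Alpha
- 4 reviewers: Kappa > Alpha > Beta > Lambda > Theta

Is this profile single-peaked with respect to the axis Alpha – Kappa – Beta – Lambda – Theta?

no

Axis positions: Alpha=1, Kappa=2, Beta=3, Lambda=4, Theta=5.
Group 1: ranking walks positions 4-1-3-2-5; Alpha is ranked above Beta even though Beta lies between Alpha and the peak Lambda on the axis — preferences dip and rise again. Not single-peaked.
Group 2: ranking walks positions 3-2-5-1-4; Theta is ranked above Lambda even though Lambda lies between Theta and the peak Beta on the axis — preferences dip and rise again. Not single-peaked.
Group 3 (peak Theta at position 5): ranking walks positions 5-4-3-2-1, expanding outward from the peak — single-peaked.
Group 4 (peak Kappa at position 2): ranking walks positions 2-1-3-4-5, expanding outward from the peak — single-peaked.
Group 1 violates single-peakedness, so the profile is not single-peaked on this axis.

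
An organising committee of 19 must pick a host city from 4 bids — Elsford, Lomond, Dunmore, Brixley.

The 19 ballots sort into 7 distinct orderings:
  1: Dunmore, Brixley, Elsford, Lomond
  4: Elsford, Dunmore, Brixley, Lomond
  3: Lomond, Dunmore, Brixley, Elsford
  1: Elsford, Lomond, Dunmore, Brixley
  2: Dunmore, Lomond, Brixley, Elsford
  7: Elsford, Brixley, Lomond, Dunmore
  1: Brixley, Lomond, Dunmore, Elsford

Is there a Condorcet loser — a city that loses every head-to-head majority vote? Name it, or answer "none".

Head-to-head results (19 organisers):
Elsford–Lomond: Elsford 13–6.
Elsford–Dunmore: Elsford 12–7.
Elsford vs Brixley: Elsford is ranked higher on 4+1+7 = 12 ballots, Brixley on 7. Elsford wins 12–7.
Lomond–Dunmore: Lomond 12–7.
Lomond vs Brixley: Lomond is ranked higher on 3+1+2 = 6 ballots, Brixley on 13. Brixley wins 13–6.
Dunmore vs Brixley: Dunmore, 11–8.
No city is winless: Elsford beats Lomond; Lomond beats Dunmore; Dunmore beats Brixley; Brixley beats Lomond. There is no Condorcet loser.

none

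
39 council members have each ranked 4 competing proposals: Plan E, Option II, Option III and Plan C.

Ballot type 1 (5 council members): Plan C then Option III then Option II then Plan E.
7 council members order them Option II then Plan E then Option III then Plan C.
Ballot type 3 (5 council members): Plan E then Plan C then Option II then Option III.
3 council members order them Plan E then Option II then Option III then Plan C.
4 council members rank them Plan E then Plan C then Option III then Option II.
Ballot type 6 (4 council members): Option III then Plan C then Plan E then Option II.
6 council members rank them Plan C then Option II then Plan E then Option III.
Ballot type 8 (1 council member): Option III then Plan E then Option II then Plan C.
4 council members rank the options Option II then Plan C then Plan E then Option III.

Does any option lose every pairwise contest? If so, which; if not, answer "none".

Pairwise majorities:
Plan E vs Option II: Option II wins 22–17.
Plan E vs Option III: Plan E preferred on 7+5+3+4+6+4 = 29 ballots; Plan E wins 29–10.
Plan E–Plan C: Plan E 20–19.
Option II vs Option III: Option II, 25–14.
Option II vs Plan C: Plan C wins 24–15.
Option III–Plan C: Plan C 24–15.
Only Option III has no wins; Option III is the Condorcet loser.

Option III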